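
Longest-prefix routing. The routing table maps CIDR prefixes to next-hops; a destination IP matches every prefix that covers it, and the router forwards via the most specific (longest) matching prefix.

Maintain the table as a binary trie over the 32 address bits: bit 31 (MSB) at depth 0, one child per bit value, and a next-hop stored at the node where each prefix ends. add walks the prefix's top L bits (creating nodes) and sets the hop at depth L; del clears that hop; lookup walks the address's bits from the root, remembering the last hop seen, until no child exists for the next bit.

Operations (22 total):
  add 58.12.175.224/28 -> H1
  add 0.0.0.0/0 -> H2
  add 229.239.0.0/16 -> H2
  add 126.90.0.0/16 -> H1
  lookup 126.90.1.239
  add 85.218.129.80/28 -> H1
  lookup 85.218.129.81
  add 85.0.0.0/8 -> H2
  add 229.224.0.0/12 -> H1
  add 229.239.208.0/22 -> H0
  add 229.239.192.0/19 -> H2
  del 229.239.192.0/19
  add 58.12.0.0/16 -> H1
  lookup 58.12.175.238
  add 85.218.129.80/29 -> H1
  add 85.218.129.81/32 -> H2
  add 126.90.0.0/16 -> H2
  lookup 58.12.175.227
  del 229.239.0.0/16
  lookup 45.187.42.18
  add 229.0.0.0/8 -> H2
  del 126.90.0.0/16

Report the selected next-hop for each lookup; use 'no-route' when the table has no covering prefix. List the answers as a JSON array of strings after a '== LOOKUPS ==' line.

Apply in order:
  + 58.12.175.224/28 (H1) depth=28
  + 0.0.0.0/0 (H2) depth=0
  + 229.239.0.0/16 (H2) depth=16
  + 126.90.0.0/16 (H1) depth=16
  ? 126.90.1.239  path d0:H2→d1:-→d2:-→d3:-→d4:-→d5:-→d6:-→d7:-→d8:-→d9:-→d10:-→d11:-→d12:-→d13:-→d14:-→d15:-→d16:H1  best=H1
  + 85.218.129.80/28 (H1) depth=28
  ? 85.218.129.81  path d0:H2→d1:-→d2:-→d3:-→d4:-→d5:-→d6:-→d7:-→d8:-→d9:-→d10:-→d11:-→d12:-→d13:-→d14:-→d15:-→d16:-→d17:-→d18:-→d19:-→d20:-→d21:-→d22:-→d23:-→d24:-→d25:-→d26:-→d27:-→d28:H1  best=H1
  + 85.0.0.0/8 (H2) depth=8
  + 229.224.0.0/12 (H1) depth=12
  + 229.239.208.0/22 (H0) depth=22
  + 229.239.192.0/19 (H2) depth=19
  - 229.239.192.0/19 clear@19
  + 58.12.0.0/16 (H1) depth=16
  ? 58.12.175.238  path d0:H2→d1:-→d2:-→d3:-→d4:-→d5:-→d6:-→d7:-→d8:-→d9:-→d10:-→d11:-→d12:-→d13:-→d14:-→d15:-→d16:H1→d17:-→d18:-→d19:-→d20:-→d21:-→d22:-→d23:-→d24:-→d25:-→d26:-→d27:-→d28:H1  best=H1
  + 85.218.129.80/29 (H1) depth=29
  + 85.218.129.81/32 (H2) depth=32
  + 126.90.0.0/16 (H2) depth=16
  ? 58.12.175.227  path d0:H2→d1:-→d2:-→d3:-→d4:-→d5:-→d6:-→d7:-→d8:-→d9:-→d10:-→d11:-→d12:-→d13:-→d14:-→d15:-→d16:H1→d17:-→d18:-→d19:-→d20:-→d21:-→d22:-→d23:-→d24:-→d25:-→d26:-→d27:-→d28:H1  best=H1
  - 229.239.0.0/16 clear@16
  ? 45.187.42.18  path d0:H2→d1:-→d2:-→d3:-  best=H2
  + 229.0.0.0/8 (H2) depth=8
  - 126.90.0.0/16 clear@16

== LOOKUPS ==
["H1","H1","H1","H1","H2"]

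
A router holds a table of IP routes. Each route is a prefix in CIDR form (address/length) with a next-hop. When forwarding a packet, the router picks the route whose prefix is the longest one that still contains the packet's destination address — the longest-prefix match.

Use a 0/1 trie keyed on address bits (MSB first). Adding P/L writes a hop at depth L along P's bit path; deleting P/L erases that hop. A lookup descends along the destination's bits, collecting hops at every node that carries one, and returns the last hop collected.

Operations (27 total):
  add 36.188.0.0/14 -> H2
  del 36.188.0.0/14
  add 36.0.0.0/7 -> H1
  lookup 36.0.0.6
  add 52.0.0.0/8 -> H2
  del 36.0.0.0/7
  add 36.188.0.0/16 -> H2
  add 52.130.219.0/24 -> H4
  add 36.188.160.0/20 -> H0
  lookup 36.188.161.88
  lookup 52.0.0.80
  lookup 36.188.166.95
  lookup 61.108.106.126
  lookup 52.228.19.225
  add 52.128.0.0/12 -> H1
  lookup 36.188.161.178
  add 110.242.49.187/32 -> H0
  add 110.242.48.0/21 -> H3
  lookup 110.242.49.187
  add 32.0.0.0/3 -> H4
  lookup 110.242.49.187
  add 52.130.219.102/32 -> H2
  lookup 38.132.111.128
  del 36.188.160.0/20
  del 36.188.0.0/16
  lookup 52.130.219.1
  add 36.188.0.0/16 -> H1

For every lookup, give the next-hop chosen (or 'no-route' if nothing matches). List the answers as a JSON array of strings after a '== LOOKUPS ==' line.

Trace:
  add 36.188.0.0/14 -> H2 at depth 14
  - 36.188.0.0/14 clear@14
  add 36.0.0.0/7 -> H1 at depth 7
  Q 36.0.0.6: descend 00100100 ; hops seen [H1] ; pick H1
  add 52.0.0.0/8 -> H2 at depth 8
  - 36.0.0.0/7 clear@7
  add 36.188.0.0/16 -> H2 at depth 16
  add 52.130.219.0/24 -> H4 at depth 24
  add 36.188.160.0/20 -> H0 at depth 20
  Q 36.188.161.88: descend 00100100101111001010 ; hops seen [H2,H0] ; pick H0
  Q 52.0.0.80: descend 00110100 ; hops seen [H2] ; pick H2
  Q 36.188.166.95: descend 00100100101111001010 ; hops seen [H2,H0] ; pick H0
  Q 61.108.106.126: descend 0011 ; hops seen [∅] ; pick no-route
  Q 52.228.19.225: descend 001101001 ; hops seen [H2] ; pick H2
  add 52.128.0.0/12 -> H1 at depth 12
  Q 36.188.161.178: descend 00100100101111001010 ; hops seen [H2,H0] ; pick H0
  add 110.242.49.187/32 -> H0 at depth 32
  add 110.242.48.0/21 -> H3 at depth 21
  Q 110.242.49.187: descend 01101110111100100011000110111011 ; hops seen [H3,H0] ; pick H0
  add 32.0.0.0/3 -> H4 at depth 3
  Q 110.242.49.187: descend 01101110111100100011000110111011 ; hops seen [H3,H0] ; pick H0
  add 52.130.219.102/32 -> H2 at depth 32
  Q 38.132.111.128: descend 001001 ; hops seen [H4] ; pick H4
  - 36.188.160.0/20 clear@20
  - 36.188.0.0/16 clear@16
  Q 52.130.219.1: descend 0011010010000010110110110 ; hops seen [H4,H2,H1,H4] ; pick H4
  add 36.188.0.0/16 -> H1 at depth 16

== LOOKUPS ==
["H1","H0","H2","H0","no-route","H2","H0","H0","H0","H4","H4"]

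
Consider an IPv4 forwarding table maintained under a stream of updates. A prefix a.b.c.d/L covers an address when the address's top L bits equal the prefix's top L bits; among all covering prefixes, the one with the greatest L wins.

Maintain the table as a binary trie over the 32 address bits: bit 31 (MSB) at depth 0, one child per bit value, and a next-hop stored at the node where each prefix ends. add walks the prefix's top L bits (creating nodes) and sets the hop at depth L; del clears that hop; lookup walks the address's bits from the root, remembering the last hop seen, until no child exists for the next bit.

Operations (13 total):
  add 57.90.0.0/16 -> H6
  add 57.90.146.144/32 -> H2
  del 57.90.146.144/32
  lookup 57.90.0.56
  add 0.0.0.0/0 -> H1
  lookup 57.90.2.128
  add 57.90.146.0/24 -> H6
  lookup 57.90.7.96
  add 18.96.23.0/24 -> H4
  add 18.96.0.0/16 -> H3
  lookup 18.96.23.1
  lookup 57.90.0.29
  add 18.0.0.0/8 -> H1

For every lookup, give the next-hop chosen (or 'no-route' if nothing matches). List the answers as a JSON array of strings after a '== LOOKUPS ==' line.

Apply in order:
  + 57.90.0.0/16 (H6) depth=16
  + 57.90.146.144/32 (H2) depth=32
  - 57.90.146.144/32 clear@32
  ? 57.90.0.56  path d0:-→d1:-→d2:-→d3:-→d4:-→d5:-→d6:-→d7:-→d8:-→d9:-→d10:-→d11:-→d12:-→d13:-→d14:-→d15:-→d16:H6  best=H6
  + 0.0.0.0/0 (H1) depth=0
  ? 57.90.2.128  path d0:H1→d1:-→d2:-→d3:-→d4:-→d5:-→d6:-→d7:-→d8:-→d9:-→d10:-→d11:-→d12:-→d13:-→d14:-→d15:-→d16:H6  best=H6
  + 57.90.146.0/24 (H6) depth=24
  ? 57.90.7.96  path d0:H1→d1:-→d2:-→d3:-→d4:-→d5:-→d6:-→d7:-→d8:-→d9:-→d10:-→d11:-→d12:-→d13:-→d14:-→d15:-→d16:H6  best=H6
  + 18.96.23.0/24 (H4) depth=24
  + 18.96.0.0/16 (H3) depth=16
  ? 18.96.23.1  path d0:H1→d1:-→d2:-→d3:-→d4:-→d5:-→d6:-→d7:-→d8:-→d9:-→d10:-→d11:-→d12:-→d13:-→d14:-→d15:-→d16:H3→d17:-→d18:-→d19:-→d20:-→d21:-→d22:-→d23:-→d24:H4  best=H4
  ? 57.90.0.29  path d0:H1→d1:-→d2:-→d3:-→d4:-→d5:-→d6:-→d7:-→d8:-→d9:-→d10:-→d11:-→d12:-→d13:-→d14:-→d15:-→d16:H6  best=H6
  + 18.0.0.0/8 (H1) depth=8

== LOOKUPS ==
["H6","H6","H6","H4","H6"]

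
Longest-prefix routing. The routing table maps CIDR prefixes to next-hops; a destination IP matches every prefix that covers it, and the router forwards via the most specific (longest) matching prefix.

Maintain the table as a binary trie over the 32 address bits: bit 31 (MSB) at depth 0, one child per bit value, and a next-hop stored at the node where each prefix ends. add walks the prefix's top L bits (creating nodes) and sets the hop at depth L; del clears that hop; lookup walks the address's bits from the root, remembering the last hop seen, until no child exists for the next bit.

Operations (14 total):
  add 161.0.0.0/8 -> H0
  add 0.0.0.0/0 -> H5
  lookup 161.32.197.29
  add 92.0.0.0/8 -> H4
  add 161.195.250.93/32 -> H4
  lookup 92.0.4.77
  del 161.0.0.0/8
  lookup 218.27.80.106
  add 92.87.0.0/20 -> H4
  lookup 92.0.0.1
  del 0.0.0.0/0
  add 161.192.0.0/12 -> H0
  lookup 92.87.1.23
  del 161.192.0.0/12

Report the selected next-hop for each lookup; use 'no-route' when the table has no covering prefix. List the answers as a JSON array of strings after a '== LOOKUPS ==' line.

Apply in order:
  + 161.0.0.0/8 (H0) depth=8
  + 0.0.0.0/0 (H5) depth=0
  Q 161.32.197.29: descend 10100001 ; hops seen [H5,H0] ; pick H0
  + 92.0.0.0/8 (H4) depth=8
  + 161.195.250.93/32 (H4) depth=32
  Q 92.0.4.77: descend 01011100 ; hops seen [H5,H4] ; pick H4
  - 161.0.0.0/8 clear@8
  Q 218.27.80.106: descend 1 ; hops seen [H5] ; pick H5
  + 92.87.0.0/20 (H4) depth=20
  Q 92.0.0.1: descend 010111000 ; hops seen [H5,H4] ; pick H4
  - 0.0.0.0/0 clear@0
  + 161.192.0.0/12 (H0) depth=12
  Q 92.87.1.23: descend 01011100010101110000 ; hops seen [H4,H4] ; pick H4
  - 161.192.0.0/12 clear@12

== LOOKUPS ==
["H0","H4","H5","H4","H4"]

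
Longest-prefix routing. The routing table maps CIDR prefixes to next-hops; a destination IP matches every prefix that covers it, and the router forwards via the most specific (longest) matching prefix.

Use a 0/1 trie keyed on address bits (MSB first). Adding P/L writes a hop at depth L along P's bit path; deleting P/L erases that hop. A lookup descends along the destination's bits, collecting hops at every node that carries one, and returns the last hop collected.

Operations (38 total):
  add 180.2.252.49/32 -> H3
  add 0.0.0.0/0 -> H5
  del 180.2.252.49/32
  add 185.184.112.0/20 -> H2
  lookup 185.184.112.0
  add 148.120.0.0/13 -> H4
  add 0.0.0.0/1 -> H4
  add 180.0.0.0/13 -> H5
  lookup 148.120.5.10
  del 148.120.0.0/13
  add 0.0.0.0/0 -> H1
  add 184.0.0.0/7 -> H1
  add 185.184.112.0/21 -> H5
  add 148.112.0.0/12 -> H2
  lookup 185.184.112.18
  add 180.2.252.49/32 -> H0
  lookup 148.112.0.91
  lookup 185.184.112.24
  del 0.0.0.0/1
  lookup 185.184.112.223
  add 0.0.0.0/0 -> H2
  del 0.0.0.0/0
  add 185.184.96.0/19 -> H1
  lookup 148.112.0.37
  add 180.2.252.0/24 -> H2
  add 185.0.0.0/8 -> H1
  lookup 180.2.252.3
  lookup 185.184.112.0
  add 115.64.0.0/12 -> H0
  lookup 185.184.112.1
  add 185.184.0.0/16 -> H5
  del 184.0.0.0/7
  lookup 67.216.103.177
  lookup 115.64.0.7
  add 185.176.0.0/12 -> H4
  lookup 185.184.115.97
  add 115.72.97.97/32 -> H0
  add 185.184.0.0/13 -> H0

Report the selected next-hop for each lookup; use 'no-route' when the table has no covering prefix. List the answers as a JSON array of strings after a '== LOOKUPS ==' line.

Process each operation:
  + 180.2.252.49/32 (H3) depth=32
  + 0.0.0.0/0 (H5) depth=0
  - 180.2.252.49/32 clear@32
  + 185.184.112.0/20 (H2) depth=20
  lookup 185.184.112.0: bits 10111001101110000111 walk d0:H5→d1:-→d2:-→d3:-→d4:-→d5:-→d6:-→d7:-→d8:-→d9:-→d10:-→d11:-→d12:-→d13:-→d14:-→d15:-→d16:-→d17:-→d18:-→d19:-→d20:H2 -> H2
  + 148.120.0.0/13 (H4) depth=13
  + 0.0.0.0/1 (H4) depth=1
  + 180.0.0.0/13 (H5) depth=13
  lookup 148.120.5.10: bits 1001010001111 walk d0:H5→d1:-→d2:-→d3:-→d4:-→d5:-→d6:-→d7:-→d8:-→d9:-→d10:-→d11:-→d12:-→d13:H4 -> H4
  - 148.120.0.0/13 clear@13
  + 0.0.0.0/0 (H1) depth=0
  + 184.0.0.0/7 (H1) depth=7
  + 185.184.112.0/21 (H5) depth=21
  + 148.112.0.0/12 (H2) depth=12
  lookup 185.184.112.18: bits 101110011011100001110 walk d0:H1→d1:-→d2:-→d3:-→d4:-→d5:-→d6:-→d7:H1→d8:-→d9:-→d10:-→d11:-→d12:-→d13:-→d14:-→d15:-→d16:-→d17:-→d18:-→d19:-→d20:H2→d21:H5 -> H5
  + 180.2.252.49/32 (H0) depth=32
  lookup 148.112.0.91: bits 100101000111 walk d0:H1→d1:-→d2:-→d3:-→d4:-→d5:-→d6:-→d7:-→d8:-→d9:-→d10:-→d11:-→d12:H2 -> H2
  lookup 185.184.112.24: bits 101110011011100001110 walk d0:H1→d1:-→d2:-→d3:-→d4:-→d5:-→d6:-→d7:H1→d8:-→d9:-→d10:-→d11:-→d12:-→d13:-→d14:-→d15:-→d16:-→d17:-→d18:-→d19:-→d20:H2→d21:H5 -> H5
  - 0.0.0.0/1 clear@1
  lookup 185.184.112.223: bits 101110011011100001110 walk d0:H1→d1:-→d2:-→d3:-→d4:-→d5:-→d6:-→d7:H1→d8:-→d9:-→d10:-→d11:-→d12:-→d13:-→d14:-→d15:-→d16:-→d17:-→d18:-→d19:-→d20:H2→d21:H5 -> H5
  + 0.0.0.0/0 (H2) depth=0
  - 0.0.0.0/0 clear@0
  + 185.184.96.0/19 (H1) depth=19
  lookup 148.112.0.37: bits 100101000111 walk d0:-→d1:-→d2:-→d3:-→d4:-→d5:-→d6:-→d7:-→d8:-→d9:-→d10:-→d11:-→d12:H2 -> H2
  + 180.2.252.0/24 (H2) depth=24
  + 185.0.0.0/8 (H1) depth=8
  lookup 180.2.252.3: bits 10110100000000101111110000 walk d0:-→d1:-→d2:-→d3:-→d4:-→d5:-→d6:-→d7:-→d8:-→d9:-→d10:-→d11:-→d12:-→d13:H5→d14:-→d15:-→d16:-→d17:-→d18:-→d19:-→d20:-→d21:-→d22:-→d23:-→d24:H2→d25:-→d26:- -> H2
  lookup 185.184.112.0: bits 101110011011100001110 walk d0:-→d1:-→d2:-→d3:-→d4:-→d5:-→d6:-→d7:H1→d8:H1→d9:-→d10:-→d11:-→d12:-→d13:-→d14:-→d15:-→d16:-→d17:-→d18:-→d19:H1→d20:H2→d21:H5 -> H5
  + 115.64.0.0/12 (H0) depth=12
  lookup 185.184.112.1: bits 101110011011100001110 walk d0:-→d1:-→d2:-→d3:-→d4:-→d5:-→d6:-→d7:H1→d8:H1→d9:-→d10:-→d11:-→d12:-→d13:-→d14:-→d15:-→d16:-→d17:-→d18:-→d19:H1→d20:H2→d21:H5 -> H5
  + 185.184.0.0/16 (H5) depth=16
  - 184.0.0.0/7 clear@7
  lookup 67.216.103.177: bits 01 walk d0:-→d1:-→d2:- -> no-route
  lookup 115.64.0.7: bits 011100110100 walk d0:-→d1:-→d2:-→d3:-→d4:-→d5:-→d6:-→d7:-→d8:-→d9:-→d10:-→d11:-→d12:H0 -> H0
  + 185.176.0.0/12 (H4) depth=12
  lookup 185.184.115.97: bits 101110011011100001110 walk d0:-→d1:-→d2:-→d3:-→d4:-→d5:-→d6:-→d7:-→d8:H1→d9:-→d10:-→d11:-→d12:H4→d13:-→d14:-→d15:-→d16:H5→d17:-→d18:-→d19:H1→d20:H2→d21:H5 -> H5
  + 115.72.97.97/32 (H0) depth=32
  + 185.184.0.0/13 (H0) depth=13

== LOOKUPS ==
["H2","H4","H5","H2","H5","H5","H2","H2","H5","H5","no-route","H0","H5"]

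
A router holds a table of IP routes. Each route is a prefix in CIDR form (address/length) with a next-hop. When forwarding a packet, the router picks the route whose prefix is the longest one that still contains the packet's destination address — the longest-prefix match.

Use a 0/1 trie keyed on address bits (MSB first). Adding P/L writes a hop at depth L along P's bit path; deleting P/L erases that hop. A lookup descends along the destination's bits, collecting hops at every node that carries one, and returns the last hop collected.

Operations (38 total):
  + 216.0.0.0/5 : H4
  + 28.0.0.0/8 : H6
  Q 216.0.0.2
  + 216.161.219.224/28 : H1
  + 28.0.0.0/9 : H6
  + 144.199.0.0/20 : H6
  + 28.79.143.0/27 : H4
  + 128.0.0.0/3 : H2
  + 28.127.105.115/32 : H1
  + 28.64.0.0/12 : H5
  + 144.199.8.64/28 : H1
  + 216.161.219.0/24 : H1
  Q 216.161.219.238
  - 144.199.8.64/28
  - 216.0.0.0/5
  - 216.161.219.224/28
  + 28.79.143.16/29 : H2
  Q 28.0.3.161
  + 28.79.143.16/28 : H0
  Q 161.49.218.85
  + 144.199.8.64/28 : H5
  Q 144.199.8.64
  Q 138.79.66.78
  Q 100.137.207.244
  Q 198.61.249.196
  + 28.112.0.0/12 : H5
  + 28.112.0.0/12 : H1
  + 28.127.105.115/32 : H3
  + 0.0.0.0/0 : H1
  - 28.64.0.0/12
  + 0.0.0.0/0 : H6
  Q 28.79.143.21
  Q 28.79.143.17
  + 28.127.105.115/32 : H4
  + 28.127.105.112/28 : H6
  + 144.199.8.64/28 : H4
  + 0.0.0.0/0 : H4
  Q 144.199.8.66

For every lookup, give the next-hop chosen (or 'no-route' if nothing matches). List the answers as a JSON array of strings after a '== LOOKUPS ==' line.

Trace:
  add 216.0.0.0/5 -> H4 at depth 5
  add 28.0.0.0/8 -> H6 at depth 8
  lookup 216.0.0.2: bits 11011 walk d0:-→d1:-→d2:-→d3:-→d4:-→d5:H4 -> H4
  add 216.161.219.224/28 -> H1 at depth 28
  add 28.0.0.0/9 -> H6 at depth 9
  add 144.199.0.0/20 -> H6 at depth 20
  add 28.79.143.0/27 -> H4 at depth 27
  add 128.0.0.0/3 -> H2 at depth 3
  add 28.127.105.115/32 -> H1 at depth 32
  add 28.64.0.0/12 -> H5 at depth 12
  add 144.199.8.64/28 -> H1 at depth 28
  add 216.161.219.0/24 -> H1 at depth 24
  lookup 216.161.219.238: bits 1101100010100001110110111110 walk d0:-→d1:-→d2:-→d3:-→d4:-→d5:H4→d6:-→d7:-→d8:-→d9:-→d10:-→d11:-→d12:-→d13:-→d14:-→d15:-→d16:-→d17:-→d18:-→d19:-→d20:-→d21:-→d22:-→d23:-→d24:H1→d25:-→d26:-→d27:-→d28:H1 -> H1
  - 144.199.8.64/28 clear@28
  - 216.0.0.0/5 clear@5
  - 216.161.219.224/28 clear@28
  add 28.79.143.16/29 -> H2 at depth 29
  lookup 28.0.3.161: bits 000111000 walk d0:-→d1:-→d2:-→d3:-→d4:-→d5:-→d6:-→d7:-→d8:H6→d9:H6 -> H6
  add 28.79.143.16/28 -> H0 at depth 28
  lookup 161.49.218.85: bits 10 walk d0:-→d1:-→d2:- -> no-route
  add 144.199.8.64/28 -> H5 at depth 28
  lookup 144.199.8.64: bits 1001000011000111000010000100 walk d0:-→d1:-→d2:-→d3:H2→d4:-→d5:-→d6:-→d7:-→d8:-→d9:-→d10:-→d11:-→d12:-→d13:-→d14:-→d15:-→d16:-→d17:-→d18:-→d19:-→d20:H6→d21:-→d22:-→d23:-→d24:-→d25:-→d26:-→d27:-→d28:H5 -> H5
  lookup 138.79.66.78: bits 100 walk d0:-→d1:-→d2:-→d3:H2 -> H2
  lookup 100.137.207.244: bits 0 walk d0:-→d1:- -> no-route
  lookup 198.61.249.196: bits 110 walk d0:-→d1:-→d2:-→d3:- -> no-route
  add 28.112.0.0/12 -> H5 at depth 12
  add 28.112.0.0/12 -> H1 at depth 12
  add 28.127.105.115/32 -> H3 at depth 32
  add 0.0.0.0/0 -> H1 at depth 0
  - 28.64.0.0/12 clear@12
  add 0.0.0.0/0 -> H6 at depth 0
  lookup 28.79.143.21: bits 00011100010011111000111100010 walk d0:H6→d1:-→d2:-→d3:-→d4:-→d5:-→d6:-→d7:-→d8:H6→d9:H6→d10:-→d11:-→d12:-→d13:-→d14:-→d15:-→d16:-→d17:-→d18:-→d19:-→d20:-→d21:-→d22:-→d23:-→d24:-→d25:-→d26:-→d27:H4→d28:H0→d29:H2 -> H2
  lookup 28.79.143.17: bits 00011100010011111000111100010 walk d0:H6→d1:-→d2:-→d3:-→d4:-→d5:-→d6:-→d7:-→d8:H6→d9:H6→d10:-→d11:-→d12:-→d13:-→d14:-→d15:-→d16:-→d17:-→d18:-→d19:-→d20:-→d21:-→d22:-→d23:-→d24:-→d25:-→d26:-→d27:H4→d28:H0→d29:H2 -> H2
  add 28.127.105.115/32 -> H4 at depth 32
  add 28.127.105.112/28 -> H6 at depth 28
  add 144.199.8.64/28 -> H4 at depth 28
  add 0.0.0.0/0 -> H4 at depth 0
  lookup 144.199.8.66: bits 1001000011000111000010000100 walk d0:H4→d1:-→d2:-→d3:H2→d4:-→d5:-→d6:-→d7:-→d8:-→d9:-→d10:-→d11:-→d12:-→d13:-→d14:-→d15:-→d16:-→d17:-→d18:-→d19:-→d20:H6→d21:-→d22:-→d23:-→d24:-→d25:-→d26:-→d27:-→d28:H4 -> H4

== LOOKUPS ==
["H4","H1","H6","no-route","H5","H2","no-route","no-route","H2","H2","H4"]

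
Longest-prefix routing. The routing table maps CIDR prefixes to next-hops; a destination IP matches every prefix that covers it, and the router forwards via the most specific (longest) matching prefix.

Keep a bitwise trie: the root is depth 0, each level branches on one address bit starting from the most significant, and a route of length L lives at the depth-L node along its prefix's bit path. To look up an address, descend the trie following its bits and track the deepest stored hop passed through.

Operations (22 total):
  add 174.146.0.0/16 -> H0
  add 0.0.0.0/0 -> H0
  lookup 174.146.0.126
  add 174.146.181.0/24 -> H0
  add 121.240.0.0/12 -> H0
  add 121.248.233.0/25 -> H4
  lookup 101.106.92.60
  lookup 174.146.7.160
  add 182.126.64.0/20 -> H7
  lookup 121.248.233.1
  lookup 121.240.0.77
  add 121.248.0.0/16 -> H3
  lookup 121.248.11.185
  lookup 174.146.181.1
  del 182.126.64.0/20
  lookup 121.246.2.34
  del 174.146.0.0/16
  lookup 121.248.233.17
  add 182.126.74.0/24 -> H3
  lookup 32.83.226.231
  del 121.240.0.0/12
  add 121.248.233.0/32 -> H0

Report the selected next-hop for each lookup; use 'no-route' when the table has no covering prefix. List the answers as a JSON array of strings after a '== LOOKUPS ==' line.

Process each operation:
  + 174.146.0.0/16 (H0) depth=16
  + 0.0.0.0/0 (H0) depth=0
  lookup 174.146.0.126: bits 1010111010010010 walk d0:H0→d1:-→d2:-→d3:-→d4:-→d5:-→d6:-→d7:-→d8:-→d9:-→d10:-→d11:-→d12:-→d13:-→d14:-→d15:-→d16:H0 -> H0
  + 174.146.181.0/24 (H0) depth=24
  + 121.240.0.0/12 (H0) depth=12
  + 121.248.233.0/25 (H4) depth=25
  lookup 101.106.92.60: bits 011 walk d0:H0→d1:-→d2:-→d3:- -> H0
  lookup 174.146.7.160: bits 1010111010010010 walk d0:H0→d1:-→d2:-→d3:-→d4:-→d5:-→d6:-→d7:-→d8:-→d9:-→d10:-→d11:-→d12:-→d13:-→d14:-→d15:-→d16:H0 -> H0
  + 182.126.64.0/20 (H7) depth=20
  lookup 121.248.233.1: bits 0111100111111000111010010 walk d0:H0→d1:-→d2:-→d3:-→d4:-→d5:-→d6:-→d7:-→d8:-→d9:-→d10:-→d11:-→d12:H0→d13:-→d14:-→d15:-→d16:-→d17:-→d18:-→d19:-→d20:-→d21:-→d22:-→d23:-→d24:-→d25:H4 -> H4
  lookup 121.240.0.77: bits 011110011111 walk d0:H0→d1:-→d2:-→d3:-→d4:-→d5:-→d6:-→d7:-→d8:-→d9:-→d10:-→d11:-→d12:H0 -> H0
  + 121.248.0.0/16 (H3) depth=16
  lookup 121.248.11.185: bits 0111100111111000 walk d0:H0→d1:-→d2:-→d3:-→d4:-→d5:-→d6:-→d7:-→d8:-→d9:-→d10:-→d11:-→d12:H0→d13:-→d14:-→d15:-→d16:H3 -> H3
  lookup 174.146.181.1: bits 101011101001001010110101 walk d0:H0→d1:-→d2:-→d3:-→d4:-→d5:-→d6:-→d7:-→d8:-→d9:-→d10:-→d11:-→d12:-→d13:-→d14:-→d15:-→d16:H0→d17:-→d18:-→d19:-→d20:-→d21:-→d22:-→d23:-→d24:H0 -> H0
  - 182.126.64.0/20 clear@20
  lookup 121.246.2.34: bits 011110011111 walk d0:H0→d1:-→d2:-→d3:-→d4:-→d5:-→d6:-→d7:-→d8:-→d9:-→d10:-→d11:-→d12:H0 -> H0
  - 174.146.0.0/16 clear@16
  lookup 121.248.233.17: bits 0111100111111000111010010 walk d0:H0→d1:-→d2:-→d3:-→d4:-→d5:-→d6:-→d7:-→d8:-→d9:-→d10:-→d11:-→d12:H0→d13:-→d14:-→d15:-→d16:H3→d17:-→d18:-→d19:-→d20:-→d21:-→d22:-→d23:-→d24:-→d25:H4 -> H4
  + 182.126.74.0/24 (H3) depth=24
  lookup 32.83.226.231: bits 0 walk d0:H0→d1:- -> H0
  - 121.240.0.0/12 clear@12
  + 121.248.233.0/32 (H0) depth=32

== LOOKUPS ==
["H0","H0","H0","H4","H0","H3","H0","H0","H4","H0"]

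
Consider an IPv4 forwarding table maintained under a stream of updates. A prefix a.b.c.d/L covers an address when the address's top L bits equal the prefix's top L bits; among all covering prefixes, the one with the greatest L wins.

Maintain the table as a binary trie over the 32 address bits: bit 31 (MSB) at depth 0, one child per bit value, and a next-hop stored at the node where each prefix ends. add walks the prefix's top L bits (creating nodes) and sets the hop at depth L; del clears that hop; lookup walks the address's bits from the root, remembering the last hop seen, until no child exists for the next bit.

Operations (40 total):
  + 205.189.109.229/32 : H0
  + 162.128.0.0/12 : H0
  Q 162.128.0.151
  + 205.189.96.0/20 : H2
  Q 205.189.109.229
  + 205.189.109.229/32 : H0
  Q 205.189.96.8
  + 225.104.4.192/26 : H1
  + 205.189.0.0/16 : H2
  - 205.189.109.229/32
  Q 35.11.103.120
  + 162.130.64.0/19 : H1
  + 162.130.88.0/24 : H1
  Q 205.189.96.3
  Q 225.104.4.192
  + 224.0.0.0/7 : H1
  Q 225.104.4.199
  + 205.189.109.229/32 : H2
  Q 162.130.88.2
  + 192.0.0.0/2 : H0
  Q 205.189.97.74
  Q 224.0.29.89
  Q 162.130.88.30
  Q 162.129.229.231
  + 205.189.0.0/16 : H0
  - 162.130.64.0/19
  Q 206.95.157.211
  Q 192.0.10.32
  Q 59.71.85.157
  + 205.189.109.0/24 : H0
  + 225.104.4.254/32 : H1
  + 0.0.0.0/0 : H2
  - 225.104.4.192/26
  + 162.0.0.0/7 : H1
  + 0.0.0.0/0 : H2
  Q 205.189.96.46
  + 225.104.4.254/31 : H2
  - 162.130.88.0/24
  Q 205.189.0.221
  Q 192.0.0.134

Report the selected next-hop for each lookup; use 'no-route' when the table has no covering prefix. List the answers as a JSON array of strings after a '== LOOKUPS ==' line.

Process each operation:
  add 205.189.109.229/32 -> H0 at depth 32
  add 162.128.0.0/12 -> H0 at depth 12
  ? 162.128.0.151  path d0:-→d1:-→d2:-→d3:-→d4:-→d5:-→d6:-→d7:-→d8:-→d9:-→d10:-→d11:-→d12:H0  best=H0
  add 205.189.96.0/20 -> H2 at depth 20
  ? 205.189.109.229  path d0:-→d1:-→d2:-→d3:-→d4:-→d5:-→d6:-→d7:-→d8:-→d9:-→d10:-→d11:-→d12:-→d13:-→d14:-→d15:-→d16:-→d17:-→d18:-→d19:-→d20:H2→d21:-→d22:-→d23:-→d24:-→d25:-→d26:-→d27:-→d28:-→d29:-→d30:-→d31:-→d32:H0  best=H0
  add 205.189.109.229/32 -> H0 at depth 32
  ? 205.189.96.8  path d0:-→d1:-→d2:-→d3:-→d4:-→d5:-→d6:-→d7:-→d8:-→d9:-→d10:-→d11:-→d12:-→d13:-→d14:-→d15:-→d16:-→d17:-→d18:-→d19:-→d20:H2  best=H2
  add 225.104.4.192/26 -> H1 at depth 26
  add 205.189.0.0/16 -> H2 at depth 16
  - 205.189.109.229/32 clear@32
  ? 35.11.103.120  path d0:-  best=no-route
  add 162.130.64.0/19 -> H1 at depth 19
  add 162.130.88.0/24 -> H1 at depth 24
  ? 205.189.96.3  path d0:-→d1:-→d2:-→d3:-→d4:-→d5:-→d6:-→d7:-→d8:-→d9:-→d10:-→d11:-→d12:-→d13:-→d14:-→d15:-→d16:H2→d17:-→d18:-→d19:-→d20:H2  best=H2
  ? 225.104.4.192  path d0:-→d1:-→d2:-→d3:-→d4:-→d5:-→d6:-→d7:-→d8:-→d9:-→d10:-→d11:-→d12:-→d13:-→d14:-→d15:-→d16:-→d17:-→d18:-→d19:-→d20:-→d21:-→d22:-→d23:-→d24:-→d25:-→d26:H1  best=H1
  add 224.0.0.0/7 -> H1 at depth 7
  ? 225.104.4.199  path d0:-→d1:-→d2:-→d3:-→d4:-→d5:-→d6:-→d7:H1→d8:-→d9:-→d10:-→d11:-→d12:-→d13:-→d14:-→d15:-→d16:-→d17:-→d18:-→d19:-→d20:-→d21:-→d22:-→d23:-→d24:-→d25:-→d26:H1  best=H1
  add 205.189.109.229/32 -> H2 at depth 32
  ? 162.130.88.2  path d0:-→d1:-→d2:-→d3:-→d4:-→d5:-→d6:-→d7:-→d8:-→d9:-→d10:-→d11:-→d12:H0→d13:-→d14:-→d15:-→d16:-→d17:-→d18:-→d19:H1→d20:-→d21:-→d22:-→d23:-→d24:H1  best=H1
  add 192.0.0.0/2 -> H0 at depth 2
  ? 205.189.97.74  path d0:-→d1:-→d2:H0→d3:-→d4:-→d5:-→d6:-→d7:-→d8:-→d9:-→d10:-→d11:-→d12:-→d13:-→d14:-→d15:-→d16:H2→d17:-→d18:-→d19:-→d20:H2  best=H2
  ? 224.0.29.89  path d0:-→d1:-→d2:H0→d3:-→d4:-→d5:-→d6:-→d7:H1  best=H1
  ? 162.130.88.30  path d0:-→d1:-→d2:-→d3:-→d4:-→d5:-→d6:-→d7:-→d8:-→d9:-→d10:-→d11:-→d12:H0→d13:-→d14:-→d15:-→d16:-→d17:-→d18:-→d19:H1→d20:-→d21:-→d22:-→d23:-→d24:H1  best=H1
  ? 162.129.229.231  path d0:-→d1:-→d2:-→d3:-→d4:-→d5:-→d6:-→d7:-→d8:-→d9:-→d10:-→d11:-→d12:H0→d13:-→d14:-  best=H0
  add 205.189.0.0/16 -> H0 at depth 16
  - 162.130.64.0/19 clear@19
  ? 206.95.157.211  path d0:-→d1:-→d2:H0→d3:-→d4:-→d5:-→d6:-  best=H0
  ? 192.0.10.32  path d0:-→d1:-→d2:H0→d3:-→d4:-  best=H0
  ? 59.71.85.157  path d0:-  best=no-route
  add 205.189.109.0/24 -> H0 at depth 24
  add 225.104.4.254/32 -> H1 at depth 32
  add 0.0.0.0/0 -> H2 at depth 0
  - 225.104.4.192/26 clear@26
  add 162.0.0.0/7 -> H1 at depth 7
  add 0.0.0.0/0 -> H2 at depth 0
  ? 205.189.96.46  path d0:H2→d1:-→d2:H0→d3:-→d4:-→d5:-→d6:-→d7:-→d8:-→d9:-→d10:-→d11:-→d12:-→d13:-→d14:-→d15:-→d16:H0→d17:-→d18:-→d19:-→d20:H2  best=H2
  add 225.104.4.254/31 -> H2 at depth 31
  - 162.130.88.0/24 clear@24
  ? 205.189.0.221  path d0:H2→d1:-→d2:H0→d3:-→d4:-→d5:-→d6:-→d7:-→d8:-→d9:-→d10:-→d11:-→d12:-→d13:-→d14:-→d15:-→d16:H0→d17:-  best=H0
  ? 192.0.0.134  path d0:H2→d1:-→d2:H0→d3:-→d4:-  best=H0

== LOOKUPS ==
["H0","H0","H2","no-route","H2","H1","H1","H1","H2","H1","H1","H0","H0","H0","no-route","H2","H0","H0"]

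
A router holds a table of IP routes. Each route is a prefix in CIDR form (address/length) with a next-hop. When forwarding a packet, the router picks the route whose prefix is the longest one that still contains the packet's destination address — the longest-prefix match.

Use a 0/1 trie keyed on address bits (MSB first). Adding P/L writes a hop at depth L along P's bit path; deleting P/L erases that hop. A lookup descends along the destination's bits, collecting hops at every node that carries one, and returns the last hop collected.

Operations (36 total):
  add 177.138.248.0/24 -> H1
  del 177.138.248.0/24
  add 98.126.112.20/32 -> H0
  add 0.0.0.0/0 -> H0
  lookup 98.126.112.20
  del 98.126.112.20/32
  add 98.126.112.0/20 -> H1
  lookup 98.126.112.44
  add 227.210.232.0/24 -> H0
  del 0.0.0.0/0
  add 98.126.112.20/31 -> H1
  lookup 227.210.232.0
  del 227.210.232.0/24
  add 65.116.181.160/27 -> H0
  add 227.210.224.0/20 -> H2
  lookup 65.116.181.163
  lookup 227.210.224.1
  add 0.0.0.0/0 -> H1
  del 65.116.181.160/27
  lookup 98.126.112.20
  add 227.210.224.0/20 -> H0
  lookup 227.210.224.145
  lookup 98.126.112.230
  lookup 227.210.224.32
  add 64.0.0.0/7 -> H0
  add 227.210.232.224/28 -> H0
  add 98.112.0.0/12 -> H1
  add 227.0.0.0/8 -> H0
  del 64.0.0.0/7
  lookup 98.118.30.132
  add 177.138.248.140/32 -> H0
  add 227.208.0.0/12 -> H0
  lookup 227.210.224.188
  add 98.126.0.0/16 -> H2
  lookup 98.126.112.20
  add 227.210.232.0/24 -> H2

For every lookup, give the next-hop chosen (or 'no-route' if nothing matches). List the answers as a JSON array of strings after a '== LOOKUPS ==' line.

Trace:
  + 177.138.248.0/24 (H1) depth=24
  - 177.138.248.0/24 clear@24
  + 98.126.112.20/32 (H0) depth=32
  + 0.0.0.0/0 (H0) depth=0
  lookup 98.126.112.20: bits 01100010011111100111000000010100 walk d0:H0→d1:-→d2:-→d3:-→d4:-→d5:-→d6:-→d7:-→d8:-→d9:-→d10:-→d11:-→d12:-→d13:-→d14:-→d15:-→d16:-→d17:-→d18:-→d19:-→d20:-→d21:-→d22:-→d23:-→d24:-→d25:-→d26:-→d27:-→d28:-→d29:-→d30:-→d31:-→d32:H0 -> H0
  - 98.126.112.20/32 clear@32
  + 98.126.112.0/20 (H1) depth=20
  lookup 98.126.112.44: bits 01100010011111100111000000 walk d0:H0→d1:-→d2:-→d3:-→d4:-→d5:-→d6:-→d7:-→d8:-→d9:-→d10:-→d11:-→d12:-→d13:-→d14:-→d15:-→d16:-→d17:-→d18:-→d19:-→d20:H1→d21:-→d22:-→d23:-→d24:-→d25:-→d26:- -> H1
  + 227.210.232.0/24 (H0) depth=24
  - 0.0.0.0/0 clear@0
  + 98.126.112.20/31 (H1) depth=31
  lookup 227.210.232.0: bits 111000111101001011101000 walk d0:-→d1:-→d2:-→d3:-→d4:-→d5:-→d6:-→d7:-→d8:-→d9:-→d10:-→d11:-→d12:-→d13:-→d14:-→d15:-→d16:-→d17:-→d18:-→d19:-→d20:-→d21:-→d22:-→d23:-→d24:H0 -> H0
  - 227.210.232.0/24 clear@24
  + 65.116.181.160/27 (H0) depth=27
  + 227.210.224.0/20 (H2) depth=20
  lookup 65.116.181.163: bits 010000010111010010110101101 walk d0:-→d1:-→d2:-→d3:-→d4:-→d5:-→d6:-→d7:-→d8:-→d9:-→d10:-→d11:-→d12:-→d13:-→d14:-→d15:-→d16:-→d17:-→d18:-→d19:-→d20:-→d21:-→d22:-→d23:-→d24:-→d25:-→d26:-→d27:H0 -> H0
  lookup 227.210.224.1: bits 11100011110100101110 walk d0:-→d1:-→d2:-→d3:-→d4:-→d5:-→d6:-→d7:-→d8:-→d9:-→d10:-→d11:-→d12:-→d13:-→d14:-→d15:-→d16:-→d17:-→d18:-→d19:-→d20:H2 -> H2
  + 0.0.0.0/0 (H1) depth=0
  - 65.116.181.160/27 clear@27
  lookup 98.126.112.20: bits 01100010011111100111000000010100 walk d0:H1→d1:-→d2:-→d3:-→d4:-→d5:-→d6:-→d7:-→d8:-→d9:-→d10:-→d11:-→d12:-→d13:-→d14:-→d15:-→d16:-→d17:-→d18:-→d19:-→d20:H1→d21:-→d22:-→d23:-→d24:-→d25:-→d26:-→d27:-→d28:-→d29:-→d30:-→d31:H1→d32:- -> H1
  + 227.210.224.0/20 (H0) depth=20
  lookup 227.210.224.145: bits 11100011110100101110 walk d0:H1→d1:-→d2:-→d3:-→d4:-→d5:-→d6:-→d7:-→d8:-→d9:-→d10:-→d11:-→d12:-→d13:-→d14:-→d15:-→d16:-→d17:-→d18:-→d19:-→d20:H0 -> H0
  lookup 98.126.112.230: bits 011000100111111001110000 walk d0:H1→d1:-→d2:-→d3:-→d4:-→d5:-→d6:-→d7:-→d8:-→d9:-→d10:-→d11:-→d12:-→d13:-→d14:-→d15:-→d16:-→d17:-→d18:-→d19:-→d20:H1→d21:-→d22:-→d23:-→d24:- -> H1
  lookup 227.210.224.32: bits 11100011110100101110 walk d0:H1→d1:-→d2:-→d3:-→d4:-→d5:-→d6:-→d7:-→d8:-→d9:-→d10:-→d11:-→d12:-→d13:-→d14:-→d15:-→d16:-→d17:-→d18:-→d19:-→d20:H0 -> H0
  + 64.0.0.0/7 (H0) depth=7
  + 227.210.232.224/28 (H0) depth=28
  + 98.112.0.0/12 (H1) depth=12
  + 227.0.0.0/8 (H0) depth=8
  - 64.0.0.0/7 clear@7
  lookup 98.118.30.132: bits 011000100111 walk d0:H1→d1:-→d2:-→d3:-→d4:-→d5:-→d6:-→d7:-→d8:-→d9:-→d10:-→d11:-→d12:H1 -> H1
  + 177.138.248.140/32 (H0) depth=32
  + 227.208.0.0/12 (H0) depth=12
  lookup 227.210.224.188: bits 11100011110100101110 walk d0:H1→d1:-→d2:-→d3:-→d4:-→d5:-→d6:-→d7:-→d8:H0→d9:-→d10:-→d11:-→d12:H0→d13:-→d14:-→d15:-→d16:-→d17:-→d18:-→d19:-→d20:H0 -> H0
  + 98.126.0.0/16 (H2) depth=16
  lookup 98.126.112.20: bits 01100010011111100111000000010100 walk d0:H1→d1:-→d2:-→d3:-→d4:-→d5:-→d6:-→d7:-→d8:-→d9:-→d10:-→d11:-→d12:H1→d13:-→d14:-→d15:-→d16:H2→d17:-→d18:-→d19:-→d20:H1→d21:-→d22:-→d23:-→d24:-→d25:-→d26:-→d27:-→d28:-→d29:-→d30:-→d31:H1→d32:- -> H1
  + 227.210.232.0/24 (H2) depth=24

== LOOKUPS ==
["H0","H1","H0","H0","H2","H1","H0","H1","H0","H1","H0","H1"]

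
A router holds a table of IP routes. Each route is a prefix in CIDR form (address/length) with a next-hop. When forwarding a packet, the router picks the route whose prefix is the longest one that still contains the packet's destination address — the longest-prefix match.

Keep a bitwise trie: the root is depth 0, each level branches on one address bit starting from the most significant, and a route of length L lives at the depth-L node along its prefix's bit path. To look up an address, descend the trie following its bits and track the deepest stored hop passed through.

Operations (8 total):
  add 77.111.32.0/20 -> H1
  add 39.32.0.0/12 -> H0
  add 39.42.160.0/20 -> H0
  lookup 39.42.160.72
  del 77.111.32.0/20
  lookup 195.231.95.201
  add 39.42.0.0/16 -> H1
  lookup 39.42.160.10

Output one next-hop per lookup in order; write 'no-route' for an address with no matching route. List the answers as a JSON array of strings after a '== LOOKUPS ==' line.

Process each operation:
  add 77.111.32.0/20 -> H1 at depth 20
  add 39.32.0.0/12 -> H0 at depth 12
  add 39.42.160.0/20 -> H0 at depth 20
  Q 39.42.160.72: descend 00100111001010101010 ; hops seen [H0,H0] ; pick H0
  del 77.111.32.0/20 (clear depth 20)
  Q 195.231.95.201: descend ε ; hops seen [∅] ; pick no-route
  add 39.42.0.0/16 -> H1 at depth 16
  Q 39.42.160.10: descend 00100111001010101010 ; hops seen [H0,H1,H0] ; pick H0

== LOOKUPS ==
["H0","no-route","H0"]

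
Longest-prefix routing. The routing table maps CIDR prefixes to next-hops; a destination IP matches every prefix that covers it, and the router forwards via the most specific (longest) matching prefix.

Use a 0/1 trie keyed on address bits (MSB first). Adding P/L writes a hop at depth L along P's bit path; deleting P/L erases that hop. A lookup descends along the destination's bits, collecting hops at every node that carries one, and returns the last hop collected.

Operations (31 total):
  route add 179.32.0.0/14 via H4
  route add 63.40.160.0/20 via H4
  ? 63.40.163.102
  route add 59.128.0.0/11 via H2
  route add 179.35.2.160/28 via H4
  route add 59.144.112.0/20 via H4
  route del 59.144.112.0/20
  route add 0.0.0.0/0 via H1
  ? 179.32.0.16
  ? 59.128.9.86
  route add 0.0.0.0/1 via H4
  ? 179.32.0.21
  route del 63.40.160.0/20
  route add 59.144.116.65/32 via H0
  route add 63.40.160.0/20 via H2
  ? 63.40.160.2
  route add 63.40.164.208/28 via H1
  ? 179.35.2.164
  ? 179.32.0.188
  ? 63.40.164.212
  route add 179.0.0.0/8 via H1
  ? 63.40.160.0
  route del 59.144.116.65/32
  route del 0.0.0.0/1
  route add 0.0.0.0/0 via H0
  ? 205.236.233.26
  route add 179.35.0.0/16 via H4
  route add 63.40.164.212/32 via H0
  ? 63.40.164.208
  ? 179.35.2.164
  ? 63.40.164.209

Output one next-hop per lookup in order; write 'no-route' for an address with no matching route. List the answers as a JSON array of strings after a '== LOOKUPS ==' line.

Apply in order:
  add 179.32.0.0/14 -> H4 at depth 14
  add 63.40.160.0/20 -> H4 at depth 20
  lookup 63.40.163.102: bits 00111111001010001010 walk d0:-→d1:-→d2:-→d3:-→d4:-→d5:-→d6:-→d7:-→d8:-→d9:-→d10:-→d11:-→d12:-→d13:-→d14:-→d15:-→d16:-→d17:-→d18:-→d19:-→d20:H4 -> H4
  add 59.128.0.0/11 -> H2 at depth 11
  add 179.35.2.160/28 -> H4 at depth 28
  add 59.144.112.0/20 -> H4 at depth 20
  - 59.144.112.0/20 clear@20
  add 0.0.0.0/0 -> H1 at depth 0
  lookup 179.32.0.16: bits 10110011001000 walk d0:H1→d1:-→d2:-→d3:-→d4:-→d5:-→d6:-→d7:-→d8:-→d9:-→d10:-→d11:-→d12:-→d13:-→d14:H4 -> H4
  lookup 59.128.9.86: bits 00111011100 walk d0:H1→d1:-→d2:-→d3:-→d4:-→d5:-→d6:-→d7:-→d8:-→d9:-→d10:-→d11:H2 -> H2
  add 0.0.0.0/1 -> H4 at depth 1
  lookup 179.32.0.21: bits 10110011001000 walk d0:H1→d1:-→d2:-→d3:-→d4:-→d5:-→d6:-→d7:-→d8:-→d9:-→d10:-→d11:-→d12:-→d13:-→d14:H4 -> H4
  - 63.40.160.0/20 clear@20
  add 59.144.116.65/32 -> H0 at depth 32
  add 63.40.160.0/20 -> H2 at depth 20
  lookup 63.40.160.2: bits 00111111001010001010 walk d0:H1→d1:H4→d2:-→d3:-→d4:-→d5:-→d6:-→d7:-→d8:-→d9:-→d10:-→d11:-→d12:-→d13:-→d14:-→d15:-→d16:-→d17:-→d18:-→d19:-→d20:H2 -> H2
  add 63.40.164.208/28 -> H1 at depth 28
  lookup 179.35.2.164: bits 1011001100100011000000101010 walk d0:H1→d1:-→d2:-→d3:-→d4:-→d5:-→d6:-→d7:-→d8:-→d9:-→d10:-→d11:-→d12:-→d13:-→d14:H4→d15:-→d16:-→d17:-→d18:-→d19:-→d20:-→d21:-→d22:-→d23:-→d24:-→d25:-→d26:-→d27:-→d28:H4 -> H4
  lookup 179.32.0.188: bits 10110011001000 walk d0:H1→d1:-→d2:-→d3:-→d4:-→d5:-→d6:-→d7:-→d8:-→d9:-→d10:-→d11:-→d12:-→d13:-→d14:H4 -> H4
  lookup 63.40.164.212: bits 0011111100101000101001001101 walk d0:H1→d1:H4→d2:-→d3:-→d4:-→d5:-→d6:-→d7:-→d8:-→d9:-→d10:-→d11:-→d12:-→d13:-→d14:-→d15:-→d16:-→d17:-→d18:-→d19:-→d20:H2→d21:-→d22:-→d23:-→d24:-→d25:-→d26:-→d27:-→d28:H1 -> H1
  add 179.0.0.0/8 -> H1 at depth 8
  lookup 63.40.160.0: bits 001111110010100010100 walk d0:H1→d1:H4→d2:-→d3:-→d4:-→d5:-→d6:-→d7:-→d8:-→d9:-→d10:-→d11:-→d12:-→d13:-→d14:-→d15:-→d16:-→d17:-→d18:-→d19:-→d20:H2→d21:- -> H2
  - 59.144.116.65/32 clear@32
  - 0.0.0.0/1 clear@1
  add 0.0.0.0/0 -> H0 at depth 0
  lookup 205.236.233.26: bits 1 walk d0:H0→d1:- -> H0
  add 179.35.0.0/16 -> H4 at depth 16
  add 63.40.164.212/32 -> H0 at depth 32
  lookup 63.40.164.208: bits 00111111001010001010010011010 walk d0:H0→d1:-→d2:-→d3:-→d4:-→d5:-→d6:-→d7:-→d8:-→d9:-→d10:-→d11:-→d12:-→d13:-→d14:-→d15:-→d16:-→d17:-→d18:-→d19:-→d20:H2→d21:-→d22:-→d23:-→d24:-→d25:-→d26:-→d27:-→d28:H1→d29:- -> H1
  lookup 179.35.2.164: bits 1011001100100011000000101010 walk d0:H0→d1:-→d2:-→d3:-→d4:-→d5:-→d6:-→d7:-→d8:H1→d9:-→d10:-→d11:-→d12:-→d13:-→d14:H4→d15:-→d16:H4→d17:-→d18:-→d19:-→d20:-→d21:-→d22:-→d23:-→d24:-→d25:-→d26:-→d27:-→d28:H4 -> H4
  lookup 63.40.164.209: bits 00111111001010001010010011010 walk d0:H0→d1:-→d2:-→d3:-→d4:-→d5:-→d6:-→d7:-→d8:-→d9:-→d10:-→d11:-→d12:-→d13:-→d14:-→d15:-→d16:-→d17:-→d18:-→d19:-→d20:H2→d21:-→d22:-→d23:-→d24:-→d25:-→d26:-→d27:-→d28:H1→d29:- -> H1

== LOOKUPS ==
["H4","H4","H2","H4","H2","H4","H4","H1","H2","H0","H1","H4","H1"]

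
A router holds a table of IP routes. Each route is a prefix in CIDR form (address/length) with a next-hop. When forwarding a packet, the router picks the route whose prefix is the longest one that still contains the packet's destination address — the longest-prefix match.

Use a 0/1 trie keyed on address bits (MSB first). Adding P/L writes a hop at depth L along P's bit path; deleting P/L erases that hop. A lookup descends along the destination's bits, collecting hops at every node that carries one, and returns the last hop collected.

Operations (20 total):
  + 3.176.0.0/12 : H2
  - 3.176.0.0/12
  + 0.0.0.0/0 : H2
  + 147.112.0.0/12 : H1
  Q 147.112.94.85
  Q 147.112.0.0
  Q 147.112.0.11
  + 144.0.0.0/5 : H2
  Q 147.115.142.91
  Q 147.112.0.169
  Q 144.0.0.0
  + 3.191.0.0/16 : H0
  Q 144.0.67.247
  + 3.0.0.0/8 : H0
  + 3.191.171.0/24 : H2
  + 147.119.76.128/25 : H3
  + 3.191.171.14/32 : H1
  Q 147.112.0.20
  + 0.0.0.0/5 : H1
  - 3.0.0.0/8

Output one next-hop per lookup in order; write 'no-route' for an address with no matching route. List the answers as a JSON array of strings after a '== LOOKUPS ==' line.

Process each operation:
  + 3.176.0.0/12 (H2) depth=12
  - 3.176.0.0/12 clear@12
  + 0.0.0.0/0 (H2) depth=0
  + 147.112.0.0/12 (H1) depth=12
  Q 147.112.94.85: descend 100100110111 ; hops seen [H2,H1] ; pick H1
  Q 147.112.0.0: descend 100100110111 ; hops seen [H2,H1] ; pick H1
  Q 147.112.0.11: descend 100100110111 ; hops seen [H2,H1] ; pick H1
  + 144.0.0.0/5 (H2) depth=5
  Q 147.115.142.91: descend 100100110111 ; hops seen [H2,H2,H1] ; pick H1
  Q 147.112.0.169: descend 100100110111 ; hops seen [H2,H2,H1] ; pick H1
  Q 144.0.0.0: descend 100100 ; hops seen [H2,H2] ; pick H2
  + 3.191.0.0/16 (H0) depth=16
  Q 144.0.67.247: descend 100100 ; hops seen [H2,H2] ; pick H2
  + 3.0.0.0/8 (H0) depth=8
  + 3.191.171.0/24 (H2) depth=24
  + 147.119.76.128/25 (H3) depth=25
  + 3.191.171.14/32 (H1) depth=32
  Q 147.112.0.20: descend 1001001101110 ; hops seen [H2,H2,H1] ; pick H1
  + 0.0.0.0/5 (H1) depth=5
  - 3.0.0.0/8 clear@8

== LOOKUPS ==
["H1","H1","H1","H1","H1","H2","H2","H1"]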